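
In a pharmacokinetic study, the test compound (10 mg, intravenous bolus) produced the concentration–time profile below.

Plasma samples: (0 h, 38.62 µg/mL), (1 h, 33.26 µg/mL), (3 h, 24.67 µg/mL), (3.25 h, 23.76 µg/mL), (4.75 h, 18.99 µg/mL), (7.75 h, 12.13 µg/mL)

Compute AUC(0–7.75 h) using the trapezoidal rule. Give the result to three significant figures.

Trapezoidal AUC_0→7.75:
  [0→1]: (38.62+33.26)/2 × 1 = 35.94
  [1→3]: (33.26+24.67)/2 × 2 = 57.93
  [3→3.25]: (24.67+23.76)/2 × 0.25 = 6.05375
  [3.25→4.75]: (23.76+18.99)/2 × 1.5 = 32.0625
  [4.75→7.75]: (18.99+12.13)/2 × 3 = 46.68
  Sum = 178.66625 µg/mL·h

AUC = 179 µg/mL·h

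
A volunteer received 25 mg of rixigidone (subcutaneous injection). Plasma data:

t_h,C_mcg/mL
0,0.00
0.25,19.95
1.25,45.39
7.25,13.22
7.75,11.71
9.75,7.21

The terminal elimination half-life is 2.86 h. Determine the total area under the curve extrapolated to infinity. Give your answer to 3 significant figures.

Trapezoidal AUC_0→9.75:
  [0→0.25]: (0.00+19.95)/2 × 0.25 = 2.49375
  [0.25→1.25]: (19.95+45.39)/2 × 1 = 32.67
  [1.25→7.25]: (45.39+13.22)/2 × 6 = 175.83
  [7.25→7.75]: (13.22+11.71)/2 × 0.5 = 6.2325
  [7.75→9.75]: (11.71+7.21)/2 × 2 = 18.92
  Sum = 236.14625 mcg/mL·h
k_e = ln2 / t½ = 0.693147 / 2.86 = 0.2424 h^-1
Extrapolated tail: C_last / k_e = 7.21 / 0.2424 = 29.744
AUC_0→∞ = 236.14625 + 29.744 = 265.89025 mcg/mL·h

AUC = 266 mcg/mL·h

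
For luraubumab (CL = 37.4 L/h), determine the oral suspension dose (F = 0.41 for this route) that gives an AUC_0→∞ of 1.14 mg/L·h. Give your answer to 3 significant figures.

Dose = CL × AUC_0→∞ / F
     = 37.4 × 1.14 / 0.41 = 103.99 mg

Dose = 104 mg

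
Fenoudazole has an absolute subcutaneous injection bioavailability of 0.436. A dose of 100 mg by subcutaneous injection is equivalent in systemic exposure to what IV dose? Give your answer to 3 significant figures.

Systemic exposure from an extravascular dose = F × D_ev, so the equivalent IV dose is F × D_ev.
D_iv = F × D_ev = 0.436 × 100 = 43.6 mg

D_iv = 43.6 mg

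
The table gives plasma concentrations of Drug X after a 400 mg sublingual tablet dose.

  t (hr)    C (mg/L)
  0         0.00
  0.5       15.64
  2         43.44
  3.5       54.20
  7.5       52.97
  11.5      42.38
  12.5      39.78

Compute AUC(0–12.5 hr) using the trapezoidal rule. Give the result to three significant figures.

Trapezoidal AUC_0→12.5:
  [0→0.5]: (0.00+15.64)/2 × 0.5 = 3.91
  [0.5→2]: (15.64+43.44)/2 × 1.5 = 44.31
  [2→3.5]: (43.44+54.20)/2 × 1.5 = 73.23
  [3.5→7.5]: (54.20+52.97)/2 × 4 = 214.34
  [7.5→11.5]: (52.97+42.38)/2 × 4 = 190.7
  [11.5→12.5]: (42.38+39.78)/2 × 1 = 41.08
  Sum = 567.57 mg/L·hr

AUC = 568 mg/L·hr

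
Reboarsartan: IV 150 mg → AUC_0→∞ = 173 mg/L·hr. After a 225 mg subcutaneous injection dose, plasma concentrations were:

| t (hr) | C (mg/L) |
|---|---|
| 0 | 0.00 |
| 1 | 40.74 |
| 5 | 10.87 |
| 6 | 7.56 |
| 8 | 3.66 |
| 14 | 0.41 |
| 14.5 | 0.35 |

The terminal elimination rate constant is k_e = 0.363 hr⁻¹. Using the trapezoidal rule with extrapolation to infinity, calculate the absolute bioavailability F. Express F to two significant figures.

F = 0.61

Trapezoidal AUC_0→14.5 (subcutaneous injection):
  [0→1]: (0.00+40.74)/2 × 1 = 20.37
  [1→5]: (40.74+10.87)/2 × 4 = 103.22
  [5→6]: (10.87+7.56)/2 × 1 = 9.215
  [6→8]: (7.56+3.66)/2 × 2 = 11.22
  [8→14]: (3.66+0.41)/2 × 6 = 12.21
  [14→14.5]: (0.41+0.35)/2 × 0.5 = 0.19
  Sum = 156.425 mg/L·hr
Tail: C_last/k_e = 0.35/0.363 = 0.964
AUC_0→∞ (subcutaneous injection) = 156.425 + 0.964 = 157.389 mg/L·hr
F = (AUC_ev/D_ev)/(AUC_iv/D_iv) = (157.389/225)/(173/150) = 0.699507/1.15333 = 0.6065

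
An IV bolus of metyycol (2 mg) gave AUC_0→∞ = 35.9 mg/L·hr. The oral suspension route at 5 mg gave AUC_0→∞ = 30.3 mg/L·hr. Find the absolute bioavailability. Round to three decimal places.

F = (AUC_ev / D_ev) / (AUC_iv / D_iv)
  = (30.3/5) / (35.9/2)
  = 6.06 / 17.95 = 0.3376

F = 0.338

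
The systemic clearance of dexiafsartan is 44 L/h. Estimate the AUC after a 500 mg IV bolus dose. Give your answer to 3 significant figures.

AUC = 11.4 mg/L·h

AUC_0→∞ = Dose_iv / CL
        = 500 / 44 = 11.3636 mg/L·h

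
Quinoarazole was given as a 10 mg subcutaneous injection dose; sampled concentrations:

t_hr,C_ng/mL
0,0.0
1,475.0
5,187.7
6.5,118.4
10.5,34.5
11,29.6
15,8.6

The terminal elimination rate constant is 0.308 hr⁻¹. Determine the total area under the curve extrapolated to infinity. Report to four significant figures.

Trapezoidal AUC_0→15:
  [0→1]: (0.0+475.0)/2 × 1 = 237.5
  [1→5]: (475.0+187.7)/2 × 4 = 1325.4
  [5→6.5]: (187.7+118.4)/2 × 1.5 = 229.575
  [6.5→10.5]: (118.4+34.5)/2 × 4 = 305.8
  [10.5→11]: (34.5+29.6)/2 × 0.5 = 16.025
  [11→15]: (29.6+8.6)/2 × 4 = 76.4
  Sum = 2190.7 ng/mL·hr
Extrapolated tail: C_last / k_e = 8.6 / 0.308 = 27.922
AUC_0→∞ = 2190.7 + 27.922 = 2218.622 ng/mL·hr

AUC = 2219 ng/mL·hr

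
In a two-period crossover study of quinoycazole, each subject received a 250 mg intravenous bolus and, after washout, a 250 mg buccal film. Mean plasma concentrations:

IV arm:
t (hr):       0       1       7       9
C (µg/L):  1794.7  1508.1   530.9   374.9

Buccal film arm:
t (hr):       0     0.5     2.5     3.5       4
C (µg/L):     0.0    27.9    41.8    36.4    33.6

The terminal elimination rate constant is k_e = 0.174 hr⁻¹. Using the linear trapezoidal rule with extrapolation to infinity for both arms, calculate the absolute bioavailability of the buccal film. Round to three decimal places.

F = 0.030

Trapezoidal AUC_0→9 (IV):
  [0→1]: (1794.7+1508.1)/2 × 1 = 1651.4
  [1→7]: (1508.1+530.9)/2 × 6 = 6117.0
  [7→9]: (530.9+374.9)/2 × 2 = 905.8
  Sum = 8674.2 µg/L·hr
IV tail: 374.9/0.174 = 2154.598; AUC_iv,0→∞ = 8674.2 + 2154.598 = 10828.798 µg/L·hr
Trapezoidal AUC_0→4 (buccal film):
  [0→0.5]: (0.0+27.9)/2 × 0.5 = 6.975
  [0.5→2.5]: (27.9+41.8)/2 × 2 = 69.7
  [2.5→3.5]: (41.8+36.4)/2 × 1 = 39.1
  [3.5→4]: (36.4+33.6)/2 × 0.5 = 17.5
  Sum = 133.275 µg/L·hr
buccal film tail: 33.6/0.174 = 193.103; AUC_ev,0→∞ = 133.275 + 193.103 = 326.378 µg/L·hr
F = (AUC_ev/D_ev)/(AUC_iv/D_iv) = (326.378/250)/(10828.798/250) = 1.305512/43.315192 = 0.0301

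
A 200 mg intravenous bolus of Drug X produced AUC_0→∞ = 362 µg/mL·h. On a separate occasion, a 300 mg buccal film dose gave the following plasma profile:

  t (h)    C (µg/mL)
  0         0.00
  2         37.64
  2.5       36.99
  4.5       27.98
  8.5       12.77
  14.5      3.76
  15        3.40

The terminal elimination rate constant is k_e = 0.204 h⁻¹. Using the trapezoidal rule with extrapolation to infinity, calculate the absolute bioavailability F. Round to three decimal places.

F = 0.499

Trapezoidal AUC_0→15 (buccal film):
  [0→2]: (0.00+37.64)/2 × 2 = 37.64
  [2→2.5]: (37.64+36.99)/2 × 0.5 = 18.6575
  [2.5→4.5]: (36.99+27.98)/2 × 2 = 64.97
  [4.5→8.5]: (27.98+12.77)/2 × 4 = 81.5
  [8.5→14.5]: (12.77+3.76)/2 × 6 = 49.59
  [14.5→15]: (3.76+3.40)/2 × 0.5 = 1.79
  Sum = 254.1475 µg/mL·h
Tail: C_last/k_e = 3.40/0.204 = 16.667
AUC_0→∞ (buccal film) = 254.1475 + 16.667 = 270.8145 µg/mL·h
F = (AUC_ev/D_ev)/(AUC_iv/D_iv) = (270.8145/300)/(362/200) = 0.902715/1.81 = 0.4987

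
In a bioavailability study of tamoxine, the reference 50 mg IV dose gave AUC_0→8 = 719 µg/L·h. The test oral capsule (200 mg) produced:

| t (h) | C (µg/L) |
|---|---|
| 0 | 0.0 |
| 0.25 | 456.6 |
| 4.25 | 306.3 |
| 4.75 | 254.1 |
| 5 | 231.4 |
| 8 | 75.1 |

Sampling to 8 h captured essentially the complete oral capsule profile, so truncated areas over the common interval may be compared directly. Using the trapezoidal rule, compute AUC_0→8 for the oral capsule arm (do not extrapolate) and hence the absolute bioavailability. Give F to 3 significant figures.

F = 0.780

Trapezoidal AUC_0→8 (oral capsule):
  [0→0.25]: (0.0+456.6)/2 × 0.25 = 57.075
  [0.25→4.25]: (456.6+306.3)/2 × 4 = 1525.8
  [4.25→4.75]: (306.3+254.1)/2 × 0.5 = 140.1
  [4.75→5]: (254.1+231.4)/2 × 0.25 = 60.6875
  [5→8]: (231.4+75.1)/2 × 3 = 459.75
  Sum = 2243.4125 µg/L·h
F = (AUC_ev/D_ev)/(AUC_iv/D_iv) = (2243.4125/200)/(719/50) = 11.2171/14.38 = 0.7800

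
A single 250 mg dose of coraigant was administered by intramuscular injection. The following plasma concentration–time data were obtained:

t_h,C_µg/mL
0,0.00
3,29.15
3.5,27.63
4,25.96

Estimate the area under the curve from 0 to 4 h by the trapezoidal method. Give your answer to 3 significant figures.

AUC = 71.3 µg/mL·h

Trapezoidal AUC_0→4:
  [0→3]: (0.00+29.15)/2 × 3 = 43.725
  [3→3.5]: (29.15+27.63)/2 × 0.5 = 14.195
  [3.5→4]: (27.63+25.96)/2 × 0.5 = 13.3975
  Sum = 71.3175 µg/mL·h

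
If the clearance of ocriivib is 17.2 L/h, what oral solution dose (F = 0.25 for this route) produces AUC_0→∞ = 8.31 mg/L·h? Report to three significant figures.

Dose = CL × AUC_0→∞ / F
     = 17.2 × 8.31 / 0.25 = 571.728 mg

Dose = 572 mg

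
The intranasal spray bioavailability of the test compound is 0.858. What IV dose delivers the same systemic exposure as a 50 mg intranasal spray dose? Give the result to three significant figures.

Systemic exposure from an extravascular dose = F × D_ev, so the equivalent IV dose is F × D_ev.
D_iv = F × D_ev = 0.858 × 50 = 42.9 mg

D_iv = 42.9 mg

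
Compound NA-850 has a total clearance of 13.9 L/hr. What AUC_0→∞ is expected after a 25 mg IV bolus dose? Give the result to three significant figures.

AUC_0→∞ = Dose_iv / CL
        = 25 / 13.9 = 1.79856 mg/L·hr

AUC = 1.80 mg/L·hr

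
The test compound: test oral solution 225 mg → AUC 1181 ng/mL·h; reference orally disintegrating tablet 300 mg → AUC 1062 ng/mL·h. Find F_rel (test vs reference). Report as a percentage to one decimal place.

F_rel = 148.3%

F_rel = (AUC_test/D_test) / (AUC_ref/D_ref)
      = (1181/225) / (1062/300)
      = 5.24889 / 3.54 = 1.4827 = 148.27%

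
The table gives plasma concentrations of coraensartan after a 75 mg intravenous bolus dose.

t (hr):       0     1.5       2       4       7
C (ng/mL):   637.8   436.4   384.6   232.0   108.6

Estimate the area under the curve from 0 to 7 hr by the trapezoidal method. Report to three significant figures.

AUC = 2140 ng/mL·hr

Trapezoidal AUC_0→7:
  [0→1.5]: (637.8+436.4)/2 × 1.5 = 805.65
  [1.5→2]: (436.4+384.6)/2 × 0.5 = 205.25
  [2→4]: (384.6+232.0)/2 × 2 = 616.6
  [4→7]: (232.0+108.6)/2 × 3 = 510.9
  Sum = 2138.4 ng/mL·hr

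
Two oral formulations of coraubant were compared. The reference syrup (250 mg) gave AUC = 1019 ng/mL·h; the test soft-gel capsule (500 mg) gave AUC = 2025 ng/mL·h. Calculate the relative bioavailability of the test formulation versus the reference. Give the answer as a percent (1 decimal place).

F_rel = (AUC_test/D_test) / (AUC_ref/D_ref)
      = (2025/500) / (1019/250)
      = 4.05 / 4.076 = 0.9936 = 99.36%

F_rel = 99.4%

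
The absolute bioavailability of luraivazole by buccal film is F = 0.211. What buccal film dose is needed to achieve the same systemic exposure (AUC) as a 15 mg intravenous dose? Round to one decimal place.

D_buccal = 71.1 mg

For equal systemic exposure: F × D_ev = D_iv
D_ev = D_iv / F = 15 / 0.211 = 71.09 mg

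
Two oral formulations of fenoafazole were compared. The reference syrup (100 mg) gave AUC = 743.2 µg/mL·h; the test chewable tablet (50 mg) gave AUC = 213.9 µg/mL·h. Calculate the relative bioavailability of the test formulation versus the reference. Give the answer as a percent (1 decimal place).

F_rel = (AUC_test/D_test) / (AUC_ref/D_ref)
      = (213.9/50) / (743.2/100)
      = 4.278 / 7.432 = 0.5756 = 57.56%

F_rel = 57.6%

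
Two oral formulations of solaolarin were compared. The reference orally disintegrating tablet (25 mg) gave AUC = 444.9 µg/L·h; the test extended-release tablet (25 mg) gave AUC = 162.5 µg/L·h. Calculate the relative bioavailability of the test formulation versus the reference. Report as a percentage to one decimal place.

F_rel = 36.5%

F_rel = (AUC_test/D_test) / (AUC_ref/D_ref)
      = (162.5/25) / (444.9/25)
      = 6.5 / 17.796 = 0.3653 = 36.53%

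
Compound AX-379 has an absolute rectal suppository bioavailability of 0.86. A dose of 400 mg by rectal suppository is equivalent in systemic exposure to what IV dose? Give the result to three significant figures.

Systemic exposure from an extravascular dose = F × D_ev, so the equivalent IV dose is F × D_ev.
D_iv = F × D_ev = 0.86 × 400 = 344 mg

D_iv = 344 mg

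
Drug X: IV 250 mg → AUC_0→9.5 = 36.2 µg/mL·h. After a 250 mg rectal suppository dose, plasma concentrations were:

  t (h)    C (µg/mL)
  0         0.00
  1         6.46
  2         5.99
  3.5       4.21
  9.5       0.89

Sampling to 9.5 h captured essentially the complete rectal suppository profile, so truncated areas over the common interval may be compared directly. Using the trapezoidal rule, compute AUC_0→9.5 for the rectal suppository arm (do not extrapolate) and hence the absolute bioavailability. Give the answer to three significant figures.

Trapezoidal AUC_0→9.5 (rectal suppository):
  [0→1]: (0.00+6.46)/2 × 1 = 3.23
  [1→2]: (6.46+5.99)/2 × 1 = 6.225
  [2→3.5]: (5.99+4.21)/2 × 1.5 = 7.65
  [3.5→9.5]: (4.21+0.89)/2 × 6 = 15.3
  Sum = 32.405 µg/mL·h
F = (AUC_ev/D_ev)/(AUC_iv/D_iv) = (32.405/250)/(36.2/250) = 0.12962/0.1448 = 0.8952

F = 0.895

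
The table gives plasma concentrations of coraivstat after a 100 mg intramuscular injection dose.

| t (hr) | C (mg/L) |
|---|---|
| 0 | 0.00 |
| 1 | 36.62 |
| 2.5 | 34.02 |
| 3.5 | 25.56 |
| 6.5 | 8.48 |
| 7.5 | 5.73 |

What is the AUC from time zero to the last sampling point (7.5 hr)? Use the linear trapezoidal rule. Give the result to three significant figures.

Trapezoidal AUC_0→7.5:
  [0→1]: (0.00+36.62)/2 × 1 = 18.31
  [1→2.5]: (36.62+34.02)/2 × 1.5 = 52.98
  [2.5→3.5]: (34.02+25.56)/2 × 1 = 29.79
  [3.5→6.5]: (25.56+8.48)/2 × 3 = 51.06
  [6.5→7.5]: (8.48+5.73)/2 × 1 = 7.105
  Sum = 159.245 mg/L·hr

AUC = 159 mg/L·hr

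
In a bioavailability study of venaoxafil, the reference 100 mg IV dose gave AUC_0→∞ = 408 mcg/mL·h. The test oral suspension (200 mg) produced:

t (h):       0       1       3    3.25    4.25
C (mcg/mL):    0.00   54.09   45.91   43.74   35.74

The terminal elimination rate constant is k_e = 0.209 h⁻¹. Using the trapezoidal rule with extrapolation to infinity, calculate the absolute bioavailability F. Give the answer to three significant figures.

F = 0.428

Trapezoidal AUC_0→4.25 (oral suspension):
  [0→1]: (0.00+54.09)/2 × 1 = 27.045
  [1→3]: (54.09+45.91)/2 × 2 = 100.0
  [3→3.25]: (45.91+43.74)/2 × 0.25 = 11.20625
  [3.25→4.25]: (43.74+35.74)/2 × 1 = 39.74
  Sum = 177.99125 mcg/mL·h
Tail: C_last/k_e = 35.74/0.209 = 171.005
AUC_0→∞ (oral suspension) = 177.99125 + 171.005 = 348.99625 mcg/mL·h
F = (AUC_ev/D_ev)/(AUC_iv/D_iv) = (348.99625/200)/(408/100) = 1.74498/4.08 = 0.4277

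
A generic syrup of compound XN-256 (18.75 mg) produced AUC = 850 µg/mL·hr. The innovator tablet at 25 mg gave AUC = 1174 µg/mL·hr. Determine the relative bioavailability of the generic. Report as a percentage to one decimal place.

F_rel = (AUC_test/D_test) / (AUC_ref/D_ref)
      = (850/18.75) / (1174/25)
      = 45.3333 / 46.96 = 0.9654 = 96.54%

F_rel = 96.5%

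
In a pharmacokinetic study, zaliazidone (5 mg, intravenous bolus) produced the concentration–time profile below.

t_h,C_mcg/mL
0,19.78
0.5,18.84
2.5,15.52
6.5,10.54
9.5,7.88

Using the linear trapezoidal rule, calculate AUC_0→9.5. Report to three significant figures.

AUC = 124 mcg/mL·h

Trapezoidal AUC_0→9.5:
  [0→0.5]: (19.78+18.84)/2 × 0.5 = 9.655
  [0.5→2.5]: (18.84+15.52)/2 × 2 = 34.36
  [2.5→6.5]: (15.52+10.54)/2 × 4 = 52.12
  [6.5→9.5]: (10.54+7.88)/2 × 3 = 27.63
  Sum = 123.765 mcg/mL·h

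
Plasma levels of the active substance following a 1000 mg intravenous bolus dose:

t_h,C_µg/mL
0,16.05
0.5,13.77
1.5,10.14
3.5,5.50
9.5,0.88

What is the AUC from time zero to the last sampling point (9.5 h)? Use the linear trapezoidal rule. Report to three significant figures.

Trapezoidal AUC_0→9.5:
  [0→0.5]: (16.05+13.77)/2 × 0.5 = 7.455
  [0.5→1.5]: (13.77+10.14)/2 × 1 = 11.955
  [1.5→3.5]: (10.14+5.50)/2 × 2 = 15.64
  [3.5→9.5]: (5.50+0.88)/2 × 6 = 19.14
  Sum = 54.19 µg/mL·h

AUC = 54.2 µg/mL·h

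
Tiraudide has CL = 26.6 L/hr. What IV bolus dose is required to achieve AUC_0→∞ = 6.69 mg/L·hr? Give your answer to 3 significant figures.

Dose = 178 mg

Dose_iv = CL × AUC_0→∞
     = 26.6 × 6.69 = 177.954 mg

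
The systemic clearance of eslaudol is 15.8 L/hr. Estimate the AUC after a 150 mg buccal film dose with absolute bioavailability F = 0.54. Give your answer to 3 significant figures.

AUC = 5.13 mg/L·hr

AUC_0→∞ = F × Dose / CL
        = 0.54 × 150 / 15.8 = 5.12658 mg/L·hr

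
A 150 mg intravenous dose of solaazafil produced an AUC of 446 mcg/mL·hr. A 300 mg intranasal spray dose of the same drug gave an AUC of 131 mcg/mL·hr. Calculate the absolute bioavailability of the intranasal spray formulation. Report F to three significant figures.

F = 0.147

F = (AUC_ev / D_ev) / (AUC_iv / D_iv)
  = (131/300) / (446/150)
  = 0.436667 / 2.97333 = 0.1469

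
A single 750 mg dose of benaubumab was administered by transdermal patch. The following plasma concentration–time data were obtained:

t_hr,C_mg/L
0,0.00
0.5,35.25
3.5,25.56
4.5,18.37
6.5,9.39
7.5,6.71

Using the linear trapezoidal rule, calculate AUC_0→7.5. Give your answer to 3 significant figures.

AUC = 158 mg/L·hr

Trapezoidal AUC_0→7.5:
  [0→0.5]: (0.00+35.25)/2 × 0.5 = 8.8125
  [0.5→3.5]: (35.25+25.56)/2 × 3 = 91.215
  [3.5→4.5]: (25.56+18.37)/2 × 1 = 21.965
  [4.5→6.5]: (18.37+9.39)/2 × 2 = 27.76
  [6.5→7.5]: (9.39+6.71)/2 × 1 = 8.05
  Sum = 157.8025 mg/L·hr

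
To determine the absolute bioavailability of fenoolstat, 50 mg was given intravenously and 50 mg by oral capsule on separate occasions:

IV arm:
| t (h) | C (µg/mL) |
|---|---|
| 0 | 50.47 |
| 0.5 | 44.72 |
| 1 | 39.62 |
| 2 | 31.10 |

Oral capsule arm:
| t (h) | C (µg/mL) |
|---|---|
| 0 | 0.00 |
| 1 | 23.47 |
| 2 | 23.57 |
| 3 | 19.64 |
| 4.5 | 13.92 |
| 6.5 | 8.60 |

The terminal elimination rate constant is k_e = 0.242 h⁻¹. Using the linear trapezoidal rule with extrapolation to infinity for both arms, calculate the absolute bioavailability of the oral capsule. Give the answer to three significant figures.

Trapezoidal AUC_0→2 (IV):
  [0→0.5]: (50.47+44.72)/2 × 0.5 = 23.7975
  [0.5→1]: (44.72+39.62)/2 × 0.5 = 21.085
  [1→2]: (39.62+31.10)/2 × 1 = 35.36
  Sum = 80.2425 µg/mL·h
IV tail: 31.10/0.242 = 128.512; AUC_iv,0→∞ = 80.2425 + 128.512 = 208.7545 µg/mL·h
Trapezoidal AUC_0→6.5 (oral capsule):
  [0→1]: (0.00+23.47)/2 × 1 = 11.735
  [1→2]: (23.47+23.57)/2 × 1 = 23.52
  [2→3]: (23.57+19.64)/2 × 1 = 21.605
  [3→4.5]: (19.64+13.92)/2 × 1.5 = 25.17
  [4.5→6.5]: (13.92+8.60)/2 × 2 = 22.52
  Sum = 104.55 µg/mL·h
oral capsule tail: 8.60/0.242 = 35.537; AUC_ev,0→∞ = 104.55 + 35.537 = 140.087 µg/mL·h
F = (AUC_ev/D_ev)/(AUC_iv/D_iv) = (140.087/50)/(208.7545/50) = 2.80174/4.17509 = 0.6711

F = 0.671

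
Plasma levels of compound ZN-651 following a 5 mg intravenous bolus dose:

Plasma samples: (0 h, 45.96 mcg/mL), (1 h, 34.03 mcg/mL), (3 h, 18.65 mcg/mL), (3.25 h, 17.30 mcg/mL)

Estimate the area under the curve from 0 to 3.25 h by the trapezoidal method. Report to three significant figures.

AUC = 97.2 mcg/mL·h

Trapezoidal AUC_0→3.25:
  [0→1]: (45.96+34.03)/2 × 1 = 39.995
  [1→3]: (34.03+18.65)/2 × 2 = 52.68
  [3→3.25]: (18.65+17.30)/2 × 0.25 = 4.49375
  Sum = 97.16875 mcg/mL·h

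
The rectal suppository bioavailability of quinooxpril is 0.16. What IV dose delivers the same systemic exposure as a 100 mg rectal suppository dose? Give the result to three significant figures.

D_iv = 16.0 mg

Systemic exposure from an extravascular dose = F × D_ev, so the equivalent IV dose is F × D_ev.
D_iv = F × D_ev = 0.16 × 100 = 16 mg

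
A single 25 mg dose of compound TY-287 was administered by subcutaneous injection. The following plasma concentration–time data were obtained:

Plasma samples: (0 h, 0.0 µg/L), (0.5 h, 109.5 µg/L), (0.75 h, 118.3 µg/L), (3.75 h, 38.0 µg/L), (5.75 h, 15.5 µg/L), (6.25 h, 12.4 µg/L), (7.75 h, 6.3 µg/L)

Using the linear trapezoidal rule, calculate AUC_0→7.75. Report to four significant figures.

AUC = 364.8 µg/L·h

Trapezoidal AUC_0→7.75:
  [0→0.5]: (0.0+109.5)/2 × 0.5 = 27.375
  [0.5→0.75]: (109.5+118.3)/2 × 0.25 = 28.475
  [0.75→3.75]: (118.3+38.0)/2 × 3 = 234.45
  [3.75→5.75]: (38.0+15.5)/2 × 2 = 53.5
  [5.75→6.25]: (15.5+12.4)/2 × 0.5 = 6.975
  [6.25→7.75]: (12.4+6.3)/2 × 1.5 = 14.025
  Sum = 364.8 µg/L·h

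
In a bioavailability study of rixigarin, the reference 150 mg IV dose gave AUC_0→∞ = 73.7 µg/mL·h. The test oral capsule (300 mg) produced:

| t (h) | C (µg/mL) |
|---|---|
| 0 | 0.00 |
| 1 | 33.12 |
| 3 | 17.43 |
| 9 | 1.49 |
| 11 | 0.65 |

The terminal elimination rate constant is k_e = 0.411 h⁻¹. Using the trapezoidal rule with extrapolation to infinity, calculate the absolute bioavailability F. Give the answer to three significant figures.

F = 0.866

Trapezoidal AUC_0→11 (oral capsule):
  [0→1]: (0.00+33.12)/2 × 1 = 16.56
  [1→3]: (33.12+17.43)/2 × 2 = 50.55
  [3→9]: (17.43+1.49)/2 × 6 = 56.76
  [9→11]: (1.49+0.65)/2 × 2 = 2.14
  Sum = 126.01 µg/mL·h
Tail: C_last/k_e = 0.65/0.411 = 1.582
AUC_0→∞ (oral capsule) = 126.01 + 1.582 = 127.592 µg/mL·h
F = (AUC_ev/D_ev)/(AUC_iv/D_iv) = (127.592/300)/(73.7/150) = 0.425307/0.491333 = 0.8656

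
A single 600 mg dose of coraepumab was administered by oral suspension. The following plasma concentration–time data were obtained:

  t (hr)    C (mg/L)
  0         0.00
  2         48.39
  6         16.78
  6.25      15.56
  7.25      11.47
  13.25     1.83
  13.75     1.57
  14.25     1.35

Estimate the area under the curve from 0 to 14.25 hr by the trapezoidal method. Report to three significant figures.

AUC = 238 mg/L·hr

Trapezoidal AUC_0→14.25:
  [0→2]: (0.00+48.39)/2 × 2 = 48.39
  [2→6]: (48.39+16.78)/2 × 4 = 130.34
  [6→6.25]: (16.78+15.56)/2 × 0.25 = 4.0425
  [6.25→7.25]: (15.56+11.47)/2 × 1 = 13.515
  [7.25→13.25]: (11.47+1.83)/2 × 6 = 39.9
  [13.25→13.75]: (1.83+1.57)/2 × 0.5 = 0.85
  [13.75→14.25]: (1.57+1.35)/2 × 0.5 = 0.73
  Sum = 237.7675 mg/L·hr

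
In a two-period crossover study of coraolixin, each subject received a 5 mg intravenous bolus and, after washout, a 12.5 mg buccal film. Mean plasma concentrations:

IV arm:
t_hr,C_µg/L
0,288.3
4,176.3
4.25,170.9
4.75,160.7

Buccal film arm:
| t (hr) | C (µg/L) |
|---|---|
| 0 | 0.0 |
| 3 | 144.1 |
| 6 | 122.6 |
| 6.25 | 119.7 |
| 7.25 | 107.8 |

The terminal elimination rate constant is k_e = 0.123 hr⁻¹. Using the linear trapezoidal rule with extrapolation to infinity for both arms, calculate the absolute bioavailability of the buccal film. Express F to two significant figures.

Trapezoidal AUC_0→4.75 (IV):
  [0→4]: (288.3+176.3)/2 × 4 = 929.2
  [4→4.25]: (176.3+170.9)/2 × 0.25 = 43.4
  [4.25→4.75]: (170.9+160.7)/2 × 0.5 = 82.9
  Sum = 1055.5 µg/L·hr
IV tail: 160.7/0.123 = 1306.504; AUC_iv,0→∞ = 1055.5 + 1306.504 = 2362.004 µg/L·hr
Trapezoidal AUC_0→7.25 (buccal film):
  [0→3]: (0.0+144.1)/2 × 3 = 216.15
  [3→6]: (144.1+122.6)/2 × 3 = 400.05
  [6→6.25]: (122.6+119.7)/2 × 0.25 = 30.2875
  [6.25→7.25]: (119.7+107.8)/2 × 1 = 113.75
  Sum = 760.2375 µg/L·hr
buccal film tail: 107.8/0.123 = 876.423; AUC_ev,0→∞ = 760.2375 + 876.423 = 1636.6605 µg/L·hr
F = (AUC_ev/D_ev)/(AUC_iv/D_iv) = (1636.6605/12.5)/(2362.004/5) = 130.93284/472.4008 = 0.2772

F = 0.28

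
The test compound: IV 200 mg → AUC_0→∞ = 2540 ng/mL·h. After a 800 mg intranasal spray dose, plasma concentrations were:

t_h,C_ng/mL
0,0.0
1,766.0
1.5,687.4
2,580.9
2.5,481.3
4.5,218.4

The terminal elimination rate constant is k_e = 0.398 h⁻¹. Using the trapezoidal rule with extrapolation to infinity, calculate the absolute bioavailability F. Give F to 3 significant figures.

F = 0.254

Trapezoidal AUC_0→4.5 (intranasal spray):
  [0→1]: (0.0+766.0)/2 × 1 = 383.0
  [1→1.5]: (766.0+687.4)/2 × 0.5 = 363.35
  [1.5→2]: (687.4+580.9)/2 × 0.5 = 317.075
  [2→2.5]: (580.9+481.3)/2 × 0.5 = 265.55
  [2.5→4.5]: (481.3+218.4)/2 × 2 = 699.7
  Sum = 2028.675 ng/mL·h
Tail: C_last/k_e = 218.4/0.398 = 548.744
AUC_0→∞ (intranasal spray) = 2028.675 + 548.744 = 2577.419 ng/mL·h
F = (AUC_ev/D_ev)/(AUC_iv/D_iv) = (2577.419/800)/(2540/200) = 3.22177/12.7 = 0.2537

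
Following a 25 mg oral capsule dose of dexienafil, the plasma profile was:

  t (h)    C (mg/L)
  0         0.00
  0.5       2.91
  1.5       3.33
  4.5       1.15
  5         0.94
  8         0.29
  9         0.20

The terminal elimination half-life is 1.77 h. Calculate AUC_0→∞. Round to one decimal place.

Trapezoidal AUC_0→9:
  [0→0.5]: (0.00+2.91)/2 × 0.5 = 0.7275
  [0.5→1.5]: (2.91+3.33)/2 × 1 = 3.12
  [1.5→4.5]: (3.33+1.15)/2 × 3 = 6.72
  [4.5→5]: (1.15+0.94)/2 × 0.5 = 0.5225
  [5→8]: (0.94+0.29)/2 × 3 = 1.845
  [8→9]: (0.29+0.20)/2 × 1 = 0.245
  Sum = 13.18 mg/L·h
k_e = ln2 / t½ = 0.693147 / 1.77 = 0.3916 h^-1
Extrapolated tail: C_last / k_e = 0.20 / 0.3916 = 0.511
AUC_0→∞ = 13.18 + 0.511 = 13.691 mg/L·h

AUC = 13.7 mg/L·h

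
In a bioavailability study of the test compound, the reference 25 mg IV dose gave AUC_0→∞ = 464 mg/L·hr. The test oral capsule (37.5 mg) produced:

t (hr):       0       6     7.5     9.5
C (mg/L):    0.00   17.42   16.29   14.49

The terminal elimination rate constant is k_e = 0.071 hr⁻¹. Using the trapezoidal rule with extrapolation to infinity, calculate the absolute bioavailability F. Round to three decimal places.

Trapezoidal AUC_0→9.5 (oral capsule):
  [0→6]: (0.00+17.42)/2 × 6 = 52.26
  [6→7.5]: (17.42+16.29)/2 × 1.5 = 25.2825
  [7.5→9.5]: (16.29+14.49)/2 × 2 = 30.78
  Sum = 108.3225 mg/L·hr
Tail: C_last/k_e = 14.49/0.071 = 204.085
AUC_0→∞ (oral capsule) = 108.3225 + 204.085 = 312.4075 mg/L·hr
F = (AUC_ev/D_ev)/(AUC_iv/D_iv) = (312.4075/37.5)/(464/25) = 8.33087/18.56 = 0.4489

F = 0.449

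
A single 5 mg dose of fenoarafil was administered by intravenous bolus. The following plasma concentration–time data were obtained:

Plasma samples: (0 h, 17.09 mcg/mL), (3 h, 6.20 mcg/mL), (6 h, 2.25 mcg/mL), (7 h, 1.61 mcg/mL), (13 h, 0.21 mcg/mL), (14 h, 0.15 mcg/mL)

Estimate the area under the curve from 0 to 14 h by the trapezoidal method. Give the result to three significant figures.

Trapezoidal AUC_0→14:
  [0→3]: (17.09+6.20)/2 × 3 = 34.935
  [3→6]: (6.20+2.25)/2 × 3 = 12.675
  [6→7]: (2.25+1.61)/2 × 1 = 1.93
  [7→13]: (1.61+0.21)/2 × 6 = 5.46
  [13→14]: (0.21+0.15)/2 × 1 = 0.18
  Sum = 55.18 mcg/mL·h

AUC = 55.2 mcg/mL·h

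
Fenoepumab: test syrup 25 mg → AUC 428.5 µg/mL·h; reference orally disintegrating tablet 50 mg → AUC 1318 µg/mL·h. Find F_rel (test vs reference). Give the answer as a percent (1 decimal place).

F_rel = (AUC_test/D_test) / (AUC_ref/D_ref)
      = (428.5/25) / (1318/50)
      = 17.14 / 26.36 = 0.6502 = 65.02%

F_rel = 65.0%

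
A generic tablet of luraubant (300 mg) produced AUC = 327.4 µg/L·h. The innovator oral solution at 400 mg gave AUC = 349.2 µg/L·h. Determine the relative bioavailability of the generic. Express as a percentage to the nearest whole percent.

F_rel = (AUC_test/D_test) / (AUC_ref/D_ref)
      = (327.4/300) / (349.2/400)
      = 1.09133 / 0.873 = 1.2501 = 125.01%

F_rel = 125%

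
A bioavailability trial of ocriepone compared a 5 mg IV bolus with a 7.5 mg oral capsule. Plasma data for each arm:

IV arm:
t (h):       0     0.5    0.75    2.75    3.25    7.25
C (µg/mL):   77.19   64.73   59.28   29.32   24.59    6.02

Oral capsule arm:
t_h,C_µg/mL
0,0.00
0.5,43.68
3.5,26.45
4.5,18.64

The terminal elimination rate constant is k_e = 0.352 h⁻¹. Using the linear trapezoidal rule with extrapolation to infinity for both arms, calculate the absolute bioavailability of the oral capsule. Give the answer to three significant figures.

F = 0.552

Trapezoidal AUC_0→7.25 (IV):
  [0→0.5]: (77.19+64.73)/2 × 0.5 = 35.48
  [0.5→0.75]: (64.73+59.28)/2 × 0.25 = 15.50125
  [0.75→2.75]: (59.28+29.32)/2 × 2 = 88.6
  [2.75→3.25]: (29.32+24.59)/2 × 0.5 = 13.4775
  [3.25→7.25]: (24.59+6.02)/2 × 4 = 61.22
  Sum = 214.27875 µg/mL·h
IV tail: 6.02/0.352 = 17.102; AUC_iv,0→∞ = 214.27875 + 17.102 = 231.38075 µg/mL·h
Trapezoidal AUC_0→4.5 (oral capsule):
  [0→0.5]: (0.00+43.68)/2 × 0.5 = 10.92
  [0.5→3.5]: (43.68+26.45)/2 × 3 = 105.195
  [3.5→4.5]: (26.45+18.64)/2 × 1 = 22.545
  Sum = 138.66 µg/mL·h
oral capsule tail: 18.64/0.352 = 52.955; AUC_ev,0→∞ = 138.66 + 52.955 = 191.615 µg/mL·h
F = (AUC_ev/D_ev)/(AUC_iv/D_iv) = (191.615/7.5)/(231.38075/5) = 25.5487/46.27615 = 0.5521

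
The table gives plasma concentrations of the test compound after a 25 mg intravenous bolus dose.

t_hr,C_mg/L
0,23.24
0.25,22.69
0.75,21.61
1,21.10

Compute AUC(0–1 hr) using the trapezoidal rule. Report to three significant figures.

AUC = 22.2 mg/L·hr

Trapezoidal AUC_0→1:
  [0→0.25]: (23.24+22.69)/2 × 0.25 = 5.74125
  [0.25→0.75]: (22.69+21.61)/2 × 0.5 = 11.075
  [0.75→1]: (21.61+21.10)/2 × 0.25 = 5.33875
  Sum = 22.155 mg/L·hr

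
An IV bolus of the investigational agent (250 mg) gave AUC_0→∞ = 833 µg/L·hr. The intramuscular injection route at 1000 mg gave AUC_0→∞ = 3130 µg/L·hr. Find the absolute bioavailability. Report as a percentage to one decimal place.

F = 93.9%

F = (AUC_ev / D_ev) / (AUC_iv / D_iv)
  = (3130/1000) / (833/250)
  = 3.13 / 3.332 = 0.9394
  = 93.94%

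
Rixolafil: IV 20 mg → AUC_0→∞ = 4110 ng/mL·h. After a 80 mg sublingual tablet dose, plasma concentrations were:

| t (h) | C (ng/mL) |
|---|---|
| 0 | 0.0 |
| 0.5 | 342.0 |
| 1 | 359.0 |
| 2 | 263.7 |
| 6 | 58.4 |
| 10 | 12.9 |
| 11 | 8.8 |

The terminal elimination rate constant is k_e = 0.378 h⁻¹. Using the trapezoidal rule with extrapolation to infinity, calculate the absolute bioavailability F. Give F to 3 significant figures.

F = 0.0847

Trapezoidal AUC_0→11 (sublingual tablet):
  [0→0.5]: (0.0+342.0)/2 × 0.5 = 85.5
  [0.5→1]: (342.0+359.0)/2 × 0.5 = 175.25
  [1→2]: (359.0+263.7)/2 × 1 = 311.35
  [2→6]: (263.7+58.4)/2 × 4 = 644.2
  [6→10]: (58.4+12.9)/2 × 4 = 142.6
  [10→11]: (12.9+8.8)/2 × 1 = 10.85
  Sum = 1369.75 ng/mL·h
Tail: C_last/k_e = 8.8/0.378 = 23.280
AUC_0→∞ (sublingual tablet) = 1369.75 + 23.280 = 1393.03 ng/mL·h
F = (AUC_ev/D_ev)/(AUC_iv/D_iv) = (1393.03/80)/(4110/20) = 17.412875/205.5 = 0.0847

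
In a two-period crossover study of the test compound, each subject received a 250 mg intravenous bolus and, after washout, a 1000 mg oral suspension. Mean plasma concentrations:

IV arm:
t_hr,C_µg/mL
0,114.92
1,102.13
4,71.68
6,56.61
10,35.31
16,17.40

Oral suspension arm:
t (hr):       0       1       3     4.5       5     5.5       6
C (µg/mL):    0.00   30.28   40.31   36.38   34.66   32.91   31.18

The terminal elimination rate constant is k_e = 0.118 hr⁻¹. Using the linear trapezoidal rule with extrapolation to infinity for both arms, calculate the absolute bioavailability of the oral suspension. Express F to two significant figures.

Trapezoidal AUC_0→16 (IV):
  [0→1]: (114.92+102.13)/2 × 1 = 108.525
  [1→4]: (102.13+71.68)/2 × 3 = 260.715
  [4→6]: (71.68+56.61)/2 × 2 = 128.29
  [6→10]: (56.61+35.31)/2 × 4 = 183.84
  [10→16]: (35.31+17.40)/2 × 6 = 158.13
  Sum = 839.5 µg/mL·hr
IV tail: 17.40/0.118 = 147.458; AUC_iv,0→∞ = 839.5 + 147.458 = 986.958 µg/mL·hr
Trapezoidal AUC_0→6 (oral suspension):
  [0→1]: (0.00+30.28)/2 × 1 = 15.14
  [1→3]: (30.28+40.31)/2 × 2 = 70.59
  [3→4.5]: (40.31+36.38)/2 × 1.5 = 57.5175
  [4.5→5]: (36.38+34.66)/2 × 0.5 = 17.76
  [5→5.5]: (34.66+32.91)/2 × 0.5 = 16.8925
  [5.5→6]: (32.91+31.18)/2 × 0.5 = 16.0225
  Sum = 193.9225 µg/mL·hr
oral suspension tail: 31.18/0.118 = 264.237; AUC_ev,0→∞ = 193.9225 + 264.237 = 458.1595 µg/mL·hr
F = (AUC_ev/D_ev)/(AUC_iv/D_iv) = (458.1595/1000)/(986.958/250) = 0.4581595/3.947832 = 0.1161

F = 0.12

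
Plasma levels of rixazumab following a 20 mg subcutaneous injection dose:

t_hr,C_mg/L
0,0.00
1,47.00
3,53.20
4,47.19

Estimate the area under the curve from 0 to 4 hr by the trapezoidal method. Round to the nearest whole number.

Trapezoidal AUC_0→4:
  [0→1]: (0.00+47.00)/2 × 1 = 23.5
  [1→3]: (47.00+53.20)/2 × 2 = 100.2
  [3→4]: (53.20+47.19)/2 × 1 = 50.195
  Sum = 173.895 mg/L·hr

AUC = 174 mg/L·hr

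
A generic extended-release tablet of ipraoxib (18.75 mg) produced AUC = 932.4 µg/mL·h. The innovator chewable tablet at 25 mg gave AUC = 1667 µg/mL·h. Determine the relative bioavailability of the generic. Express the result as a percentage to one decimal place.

F_rel = (AUC_test/D_test) / (AUC_ref/D_ref)
      = (932.4/18.75) / (1667/25)
      = 49.728 / 66.68 = 0.7458 = 74.58%

F_rel = 74.6%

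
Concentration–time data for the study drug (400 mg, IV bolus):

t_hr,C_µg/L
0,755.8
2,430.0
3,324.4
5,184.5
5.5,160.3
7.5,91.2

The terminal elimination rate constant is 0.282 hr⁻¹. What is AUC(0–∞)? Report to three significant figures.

AUC = 2730 µg/L·hr

Trapezoidal AUC_0→7.5:
  [0→2]: (755.8+430.0)/2 × 2 = 1185.8
  [2→3]: (430.0+324.4)/2 × 1 = 377.2
  [3→5]: (324.4+184.5)/2 × 2 = 508.9
  [5→5.5]: (184.5+160.3)/2 × 0.5 = 86.2
  [5.5→7.5]: (160.3+91.2)/2 × 2 = 251.5
  Sum = 2409.6 µg/L·hr
Extrapolated tail: C_last / k_e = 91.2 / 0.282 = 323.404
AUC_0→∞ = 2409.6 + 323.404 = 2733.004 µg/L·hr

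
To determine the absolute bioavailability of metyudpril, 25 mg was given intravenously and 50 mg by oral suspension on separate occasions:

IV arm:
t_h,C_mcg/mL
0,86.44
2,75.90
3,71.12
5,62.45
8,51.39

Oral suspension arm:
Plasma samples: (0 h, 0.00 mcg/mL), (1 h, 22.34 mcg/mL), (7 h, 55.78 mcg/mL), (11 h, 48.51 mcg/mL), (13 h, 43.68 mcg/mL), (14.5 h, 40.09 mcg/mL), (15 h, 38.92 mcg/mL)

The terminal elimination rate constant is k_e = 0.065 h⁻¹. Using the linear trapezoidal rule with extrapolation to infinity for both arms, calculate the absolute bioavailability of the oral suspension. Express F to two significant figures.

Trapezoidal AUC_0→8 (IV):
  [0→2]: (86.44+75.90)/2 × 2 = 162.34
  [2→3]: (75.90+71.12)/2 × 1 = 73.51
  [3→5]: (71.12+62.45)/2 × 2 = 133.57
  [5→8]: (62.45+51.39)/2 × 3 = 170.76
  Sum = 540.18 mcg/mL·h
IV tail: 51.39/0.065 = 790.615; AUC_iv,0→∞ = 540.18 + 790.615 = 1330.795 mcg/mL·h
Trapezoidal AUC_0→15 (oral suspension):
  [0→1]: (0.00+22.34)/2 × 1 = 11.17
  [1→7]: (22.34+55.78)/2 × 6 = 234.36
  [7→11]: (55.78+48.51)/2 × 4 = 208.58
  [11→13]: (48.51+43.68)/2 × 2 = 92.19
  [13→14.5]: (43.68+40.09)/2 × 1.5 = 62.8275
  [14.5→15]: (40.09+38.92)/2 × 0.5 = 19.7525
  Sum = 628.88 mcg/mL·h
oral suspension tail: 38.92/0.065 = 598.769; AUC_ev,0→∞ = 628.88 + 598.769 = 1227.649 mcg/mL·h
F = (AUC_ev/D_ev)/(AUC_iv/D_iv) = (1227.649/50)/(1330.795/25) = 24.55298/53.2318 = 0.4612

F = 0.46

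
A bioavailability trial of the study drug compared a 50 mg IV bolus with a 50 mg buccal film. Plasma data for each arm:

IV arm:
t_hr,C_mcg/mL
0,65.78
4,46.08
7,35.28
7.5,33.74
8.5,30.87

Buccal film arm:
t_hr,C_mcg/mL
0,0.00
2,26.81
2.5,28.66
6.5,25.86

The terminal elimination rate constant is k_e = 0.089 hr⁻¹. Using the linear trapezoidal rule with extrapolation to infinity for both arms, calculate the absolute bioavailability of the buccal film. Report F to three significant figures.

F = 0.593

Trapezoidal AUC_0→8.5 (IV):
  [0→4]: (65.78+46.08)/2 × 4 = 223.72
  [4→7]: (46.08+35.28)/2 × 3 = 122.04
  [7→7.5]: (35.28+33.74)/2 × 0.5 = 17.255
  [7.5→8.5]: (33.74+30.87)/2 × 1 = 32.305
  Sum = 395.32 mcg/mL·hr
IV tail: 30.87/0.089 = 346.854; AUC_iv,0→∞ = 395.32 + 346.854 = 742.174 mcg/mL·hr
Trapezoidal AUC_0→6.5 (buccal film):
  [0→2]: (0.00+26.81)/2 × 2 = 26.81
  [2→2.5]: (26.81+28.66)/2 × 0.5 = 13.8675
  [2.5→6.5]: (28.66+25.86)/2 × 4 = 109.04
  Sum = 149.7175 mcg/mL·hr
buccal film tail: 25.86/0.089 = 290.562; AUC_ev,0→∞ = 149.7175 + 290.562 = 440.2795 mcg/mL·hr
F = (AUC_ev/D_ev)/(AUC_iv/D_iv) = (440.2795/50)/(742.174/50) = 8.80559/14.84348 = 0.5932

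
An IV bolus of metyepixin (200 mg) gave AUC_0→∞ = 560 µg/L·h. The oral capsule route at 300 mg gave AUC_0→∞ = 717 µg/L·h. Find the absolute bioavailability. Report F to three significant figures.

F = (AUC_ev / D_ev) / (AUC_iv / D_iv)
  = (717/300) / (560/200)
  = 2.39 / 2.8 = 0.8536

F = 0.854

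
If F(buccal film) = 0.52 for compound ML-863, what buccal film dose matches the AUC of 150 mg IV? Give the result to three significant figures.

D_buccal = 288 mg

For equal systemic exposure: F × D_ev = D_iv
D_ev = D_iv / F = 150 / 0.52 = 288.462 mg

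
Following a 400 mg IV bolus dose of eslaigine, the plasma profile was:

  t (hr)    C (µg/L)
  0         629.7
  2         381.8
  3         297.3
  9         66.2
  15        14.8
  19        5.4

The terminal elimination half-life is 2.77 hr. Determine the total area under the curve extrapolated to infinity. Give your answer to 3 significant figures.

Trapezoidal AUC_0→19:
  [0→2]: (629.7+381.8)/2 × 2 = 1011.5
  [2→3]: (381.8+297.3)/2 × 1 = 339.55
  [3→9]: (297.3+66.2)/2 × 6 = 1090.5
  [9→15]: (66.2+14.8)/2 × 6 = 243.0
  [15→19]: (14.8+5.4)/2 × 4 = 40.4
  Sum = 2724.95 µg/L·hr
k_e = ln2 / t½ = 0.693147 / 2.77 = 0.2502 hr^-1
Extrapolated tail: C_last / k_e = 5.4 / 0.2502 = 21.583
AUC_0→∞ = 2724.95 + 21.583 = 2746.533 µg/L·hr

AUC = 2750 µg/L·hr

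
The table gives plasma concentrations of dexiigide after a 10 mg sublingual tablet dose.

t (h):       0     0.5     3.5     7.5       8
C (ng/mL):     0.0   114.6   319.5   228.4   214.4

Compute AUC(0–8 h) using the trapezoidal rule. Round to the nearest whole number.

Trapezoidal AUC_0→8:
  [0→0.5]: (0.0+114.6)/2 × 0.5 = 28.65
  [0.5→3.5]: (114.6+319.5)/2 × 3 = 651.15
  [3.5→7.5]: (319.5+228.4)/2 × 4 = 1095.8
  [7.5→8]: (228.4+214.4)/2 × 0.5 = 110.7
  Sum = 1886.3 ng/mL·h

AUC = 1886 ng/mL·h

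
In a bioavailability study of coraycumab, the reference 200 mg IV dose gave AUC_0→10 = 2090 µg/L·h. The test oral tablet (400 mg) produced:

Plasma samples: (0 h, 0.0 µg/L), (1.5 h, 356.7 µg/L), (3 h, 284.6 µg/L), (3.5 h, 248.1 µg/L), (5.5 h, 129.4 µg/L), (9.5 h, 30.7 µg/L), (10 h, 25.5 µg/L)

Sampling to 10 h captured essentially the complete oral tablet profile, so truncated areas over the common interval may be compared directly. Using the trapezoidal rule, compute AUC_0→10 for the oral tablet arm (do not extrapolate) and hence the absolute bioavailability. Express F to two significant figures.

F = 0.38

Trapezoidal AUC_0→10 (oral tablet):
  [0→1.5]: (0.0+356.7)/2 × 1.5 = 267.525
  [1.5→3]: (356.7+284.6)/2 × 1.5 = 480.975
  [3→3.5]: (284.6+248.1)/2 × 0.5 = 133.175
  [3.5→5.5]: (248.1+129.4)/2 × 2 = 377.5
  [5.5→9.5]: (129.4+30.7)/2 × 4 = 320.2
  [9.5→10]: (30.7+25.5)/2 × 0.5 = 14.05
  Sum = 1593.425 µg/L·h
F = (AUC_ev/D_ev)/(AUC_iv/D_iv) = (1593.425/400)/(2090/200) = 3.9835625/10.45 = 0.3812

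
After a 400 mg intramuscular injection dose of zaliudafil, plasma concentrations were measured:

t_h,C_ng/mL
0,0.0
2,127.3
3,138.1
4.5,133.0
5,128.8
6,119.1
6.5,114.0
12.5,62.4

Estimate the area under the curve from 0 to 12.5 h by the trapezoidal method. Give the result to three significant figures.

Trapezoidal AUC_0→12.5:
  [0→2]: (0.0+127.3)/2 × 2 = 127.3
  [2→3]: (127.3+138.1)/2 × 1 = 132.7
  [3→4.5]: (138.1+133.0)/2 × 1.5 = 203.325
  [4.5→5]: (133.0+128.8)/2 × 0.5 = 65.45
  [5→6]: (128.8+119.1)/2 × 1 = 123.95
  [6→6.5]: (119.1+114.0)/2 × 0.5 = 58.275
  [6.5→12.5]: (114.0+62.4)/2 × 6 = 529.2
  Sum = 1240.2 ng/mL·h

AUC = 1240 ng/mL·h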